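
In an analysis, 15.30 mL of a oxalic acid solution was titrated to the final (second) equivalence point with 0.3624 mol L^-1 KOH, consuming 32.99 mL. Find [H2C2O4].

n(KOH) = 0.3624 x 0.03299 = 0.01196 mol.
At the final (second) equivalence point, 2 mol OH^- react per mol H2C2O4, so n(H2C2O4) = 0.01196 / 2 = 0.005978 mol.
[H2C2O4] = 0.005978 / 0.01530 L = 0.391 M.

0.391 M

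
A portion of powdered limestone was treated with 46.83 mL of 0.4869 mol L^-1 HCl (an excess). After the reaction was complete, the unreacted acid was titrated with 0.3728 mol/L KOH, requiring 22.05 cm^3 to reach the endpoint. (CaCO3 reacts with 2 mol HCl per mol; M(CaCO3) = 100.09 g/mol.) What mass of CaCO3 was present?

0.730 g

Total n(HCl) added = 0.4869 x 0.04683 = 0.02280 mol.
n(KOH) used = 0.3728 x 0.02205 = 0.008220 mol, which equals the excess n(HCl).
So n(HCl) consumed by the sample = 0.02280 - 0.008220 = 0.01458 mol.
n(CaCO3) = 0.01458 / 2 = 0.007291 mol.
mass = 0.007291 mol x 100.09 g/mol = 0.730 g.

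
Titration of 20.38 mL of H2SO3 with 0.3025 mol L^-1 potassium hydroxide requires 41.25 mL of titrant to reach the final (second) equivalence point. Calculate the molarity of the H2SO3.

0.306 M

n(KOH) = 0.3025 x 0.04125 = 0.01248 mol.
At the final (second) equivalence point, 2 mol OH^- react per mol H2SO3, so n(H2SO3) = 0.01248 / 2 = 0.006239 mol.
[H2SO3] = 0.006239 / 0.02038 L = 0.306 M.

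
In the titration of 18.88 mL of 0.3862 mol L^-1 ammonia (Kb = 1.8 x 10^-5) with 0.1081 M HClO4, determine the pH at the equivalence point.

5.16

n(NH3) = 0.3862 x 0.01888 = 0.007291 mol; V(HClO4) at equivalence = 0.007291/0.1081 = 0.06745 L.
At equivalence the base is fully converted to NH4+; total volume = 0.08633 L, so [NH4+] = 0.007291/0.08633 = 0.08446 M.
Ka(NH4+) = Kw/Kb = 1.0e-14 / 1.8 x 10^-5 = 5.56e-10.
[H^+] = sqrt(Ka x [NH4+]) = sqrt(5.56e-10 x 0.08446) = 6.85e-6 M.
pH = -log(6.85e-6) = 5.16.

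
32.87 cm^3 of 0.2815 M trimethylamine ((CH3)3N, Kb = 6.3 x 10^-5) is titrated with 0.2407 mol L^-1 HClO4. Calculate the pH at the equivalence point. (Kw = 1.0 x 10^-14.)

5.34

n((CH3)3N) = 0.2815 x 0.03287 = 0.009253 mol; V(HClO4) at equivalence = 0.009253/0.2407 = 0.03844 L.
At equivalence the base is fully converted to (CH3)3NH+; total volume = 0.07131 L, so [(CH3)3NH+] = 0.009253/0.07131 = 0.1298 M.
Ka((CH3)3NH+) = Kw/Kb = 1.0e-14 / 6.3 x 10^-5 = 1.59e-10.
[H^+] = sqrt(Ka x [(CH3)3NH+]) = sqrt(1.59e-10 x 0.1298) = 4.54e-6 M.
pH = -log(4.54e-6) = 5.34.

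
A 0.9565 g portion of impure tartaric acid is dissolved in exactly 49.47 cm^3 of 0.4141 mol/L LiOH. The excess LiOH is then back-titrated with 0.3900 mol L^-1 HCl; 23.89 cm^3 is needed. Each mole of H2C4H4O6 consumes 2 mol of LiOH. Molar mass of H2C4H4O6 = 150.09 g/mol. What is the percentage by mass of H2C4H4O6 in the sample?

87.6%

Total n(LiOH) added = 0.4141 x 0.04947 = 0.02049 mol.
n(HCl) used = 0.3900 x 0.02389 = 0.009317 mol, which equals the excess n(LiOH).
So n(LiOH) consumed by the sample = 0.02049 - 0.009317 = 0.01117 mol.
n(H2C4H4O6) = 0.01117 / 2 = 0.005584 mol.
mass H2C4H4O6 = 0.005584 x 150.09 = 0.8381 g, so %H2C4H4O6 = 0.8381/0.9565 x 100 = 87.6%.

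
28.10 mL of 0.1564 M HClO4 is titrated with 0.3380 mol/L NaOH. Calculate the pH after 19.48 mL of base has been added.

12.66

n(acid) = 0.1564 x 0.02810 = 0.004395 mol; n(NaOH) added = 0.3380 x 0.01948 = 0.006584 mol.
Base is in excess by 0.006584 - 0.004395 = 0.002189 mol in a total volume of 0.04758 L.
[OH^-] = 0.002189/0.04758 = 0.04602 M, so pOH = 1.34 and pH = 14.00 - 1.34 = 12.66.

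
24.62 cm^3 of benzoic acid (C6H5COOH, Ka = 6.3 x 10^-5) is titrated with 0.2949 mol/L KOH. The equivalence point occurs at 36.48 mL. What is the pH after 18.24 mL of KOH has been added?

18.24 mL is exactly half the equivalence volume (36.48/2), i.e. the half-equivalence point.
There, n(HA) = n(A^-), so pH = pKa = -log(6.3 x 10^-5) = 4.20.

4.20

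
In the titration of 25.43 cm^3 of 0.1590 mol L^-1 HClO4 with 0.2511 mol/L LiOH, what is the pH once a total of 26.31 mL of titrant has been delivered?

n(acid) = 0.1590 x 0.02543 = 0.004043 mol; n(LiOH) added = 0.2511 x 0.02631 = 0.006606 mol.
Base is in excess by 0.006606 - 0.004043 = 0.002563 mol in a total volume of 0.05174 L.
[OH^-] = 0.002563/0.05174 = 0.04954 M, so pOH = 1.31 and pH = 14.00 - 1.31 = 12.69.

12.69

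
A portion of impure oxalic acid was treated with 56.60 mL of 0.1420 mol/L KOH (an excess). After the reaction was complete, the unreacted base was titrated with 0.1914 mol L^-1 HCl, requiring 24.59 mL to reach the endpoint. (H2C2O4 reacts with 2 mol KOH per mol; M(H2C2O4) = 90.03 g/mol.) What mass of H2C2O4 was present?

0.150 g

Total n(KOH) added = 0.1420 x 0.05660 = 0.008037 mol.
n(HCl) used = 0.1914 x 0.02459 = 0.004707 mol, which equals the excess n(KOH).
So n(KOH) consumed by the sample = 0.008037 - 0.004707 = 0.003331 mol.
n(H2C2O4) = 0.003331 / 2 = 0.001665 mol.
mass = 0.001665 mol x 90.03 g/mol = 0.150 g.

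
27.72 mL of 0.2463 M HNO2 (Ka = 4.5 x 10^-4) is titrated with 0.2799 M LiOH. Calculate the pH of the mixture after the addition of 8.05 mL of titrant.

Initial n(HNO2) = 0.2463 x 0.02772 = 0.006827 mol.
n(LiOH) added = 0.2799 x 0.008050 = 0.002253 mol, converting that many moles of HNO2 to NO2-.
Remaining n(HNO2) = 0.004574 mol; n(NO2-) = 0.002253 mol.
By Henderson-Hasselbalch, pH = pKa + log([A^-]/[HA]) = 3.35 + log(0.002253/0.004574) = 3.35 + (-0.31) = 3.04.

3.04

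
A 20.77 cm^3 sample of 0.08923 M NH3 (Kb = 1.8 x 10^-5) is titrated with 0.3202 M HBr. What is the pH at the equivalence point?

5.21

n(NH3) = 0.08923 x 0.02077 = 0.001853 mol; V(HBr) at equivalence = 0.001853/0.3202 = 0.005788 L.
At equivalence the base is fully converted to NH4+; total volume = 0.02656 L, so [NH4+] = 0.001853/0.02656 = 0.06978 M.
Ka(NH4+) = Kw/Kb = 1.0e-14 / 1.8 x 10^-5 = 5.56e-10.
[H^+] = sqrt(Ka x [NH4+]) = sqrt(5.56e-10 x 0.06978) = 6.23e-6 M.
pH = -log(6.23e-6) = 5.21.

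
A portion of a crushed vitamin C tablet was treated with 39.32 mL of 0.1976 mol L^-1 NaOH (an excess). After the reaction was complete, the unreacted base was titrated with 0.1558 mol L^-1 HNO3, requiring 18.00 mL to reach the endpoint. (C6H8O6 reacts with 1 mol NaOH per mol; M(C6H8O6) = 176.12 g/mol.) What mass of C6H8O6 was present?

Total n(NaOH) added = 0.1976 x 0.03932 = 0.007770 mol.
n(HNO3) used = 0.1558 x 0.01800 = 0.002804 mol, which equals the excess n(NaOH).
So n(NaOH) consumed by the sample = 0.007770 - 0.002804 = 0.004965 mol.
n(C6H8O6) = 0.004965 / 1 = 0.004965 mol.
mass = 0.004965 mol x 176.12 g/mol = 0.874 g.

0.874 g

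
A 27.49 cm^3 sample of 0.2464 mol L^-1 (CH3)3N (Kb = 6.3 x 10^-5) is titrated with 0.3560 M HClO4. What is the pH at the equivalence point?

5.32

n((CH3)3N) = 0.2464 x 0.02749 = 0.006774 mol; V(HClO4) at equivalence = 0.006774/0.3560 = 0.01903 L.
At equivalence the base is fully converted to (CH3)3NH+; total volume = 0.04652 L, so [(CH3)3NH+] = 0.006774/0.04652 = 0.1456 M.
Ka((CH3)3NH+) = Kw/Kb = 1.0e-14 / 6.3 x 10^-5 = 1.59e-10.
[H^+] = sqrt(Ka x [(CH3)3NH+]) = sqrt(1.59e-10 x 0.1456) = 4.81e-6 M.
pH = -log(4.81e-6) = 5.32.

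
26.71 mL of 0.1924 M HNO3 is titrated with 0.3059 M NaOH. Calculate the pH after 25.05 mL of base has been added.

n(acid) = 0.1924 x 0.02671 = 0.005139 mol; n(NaOH) added = 0.3059 x 0.02505 = 0.007663 mol.
Base is in excess by 0.007663 - 0.005139 = 0.002524 mol in a total volume of 0.05176 L.
[OH^-] = 0.002524/0.05176 = 0.04876 M, so pOH = 1.31 and pH = 14.00 - 1.31 = 12.69.

12.69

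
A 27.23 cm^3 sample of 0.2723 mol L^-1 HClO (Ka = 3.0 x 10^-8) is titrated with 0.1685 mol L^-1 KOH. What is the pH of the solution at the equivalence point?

10.27

n(HClO) = 0.2723 x 0.02723 = 0.007415 mol; V(KOH) at equivalence = 0.007415/0.1685 = 0.04400 L.
At equivalence all the acid is converted to ClO-; total volume = 0.02723 + 0.04400 = 0.07123 L, so [ClO-] = 0.007415/0.07123 = 0.1041 M.
Kb = Kw/Ka = 1.0e-14 / 3.0 x 10^-8 = 3.33e-7.
[OH^-] = sqrt(Kb x [ClO-]) = sqrt(3.33e-7 x 0.1041) = 0.000186 M.
pOH = 3.73, so pH = 14.00 - 3.73 = 10.27.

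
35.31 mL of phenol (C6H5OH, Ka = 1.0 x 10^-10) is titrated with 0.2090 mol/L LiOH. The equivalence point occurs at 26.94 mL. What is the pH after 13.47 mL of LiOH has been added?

10.00

13.47 mL is exactly half the equivalence volume (26.94/2), i.e. the half-equivalence point.
There, n(HA) = n(A^-), so pH = pKa = -log(1.0 x 10^-10) = 10.00.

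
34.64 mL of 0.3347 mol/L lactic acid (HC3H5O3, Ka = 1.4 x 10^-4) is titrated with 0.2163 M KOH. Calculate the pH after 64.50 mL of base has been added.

n(acid) = 0.3347 x 0.03464 = 0.01159 mol; n(KOH) added = 0.2163 x 0.06450 = 0.01395 mol.
Base is in excess by 0.01395 - 0.01159 = 0.002357 mol in a total volume of 0.09914 L.
[OH^-] = 0.002357/0.09914 = 0.02378 M, so pOH = 1.62 and pH = 14.00 - 1.62 = 12.38.

12.38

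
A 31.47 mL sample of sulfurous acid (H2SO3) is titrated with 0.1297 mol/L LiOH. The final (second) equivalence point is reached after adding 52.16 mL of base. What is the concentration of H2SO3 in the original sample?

n(LiOH) = 0.1297 x 0.05216 = 0.006765 mol.
At the final (second) equivalence point, 2 mol OH^- react per mol H2SO3, so n(H2SO3) = 0.006765 / 2 = 0.003383 mol.
[H2SO3] = 0.003383 / 0.03147 L = 0.107 M.

0.107 M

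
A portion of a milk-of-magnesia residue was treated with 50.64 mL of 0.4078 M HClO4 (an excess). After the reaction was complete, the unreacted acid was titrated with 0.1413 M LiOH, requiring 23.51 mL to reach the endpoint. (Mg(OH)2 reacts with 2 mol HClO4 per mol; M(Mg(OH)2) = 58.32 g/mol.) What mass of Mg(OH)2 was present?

Total n(HClO4) added = 0.4078 x 0.05064 = 0.02065 mol.
n(LiOH) used = 0.1413 x 0.02351 = 0.003322 mol, which equals the excess n(HClO4).
So n(HClO4) consumed by the sample = 0.02065 - 0.003322 = 0.01733 mol.
n(Mg(OH)2) = 0.01733 / 2 = 0.008665 mol.
mass = 0.008665 mol x 58.32 g/mol = 0.505 g.

0.505 g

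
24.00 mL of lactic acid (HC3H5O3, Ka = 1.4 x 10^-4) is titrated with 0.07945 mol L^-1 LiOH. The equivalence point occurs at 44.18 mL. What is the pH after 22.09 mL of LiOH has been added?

3.85

22.09 mL is exactly half the equivalence volume (44.18/2), i.e. the half-equivalence point.
There, n(HA) = n(A^-), so pH = pKa = -log(1.4 x 10^-4) = 3.85.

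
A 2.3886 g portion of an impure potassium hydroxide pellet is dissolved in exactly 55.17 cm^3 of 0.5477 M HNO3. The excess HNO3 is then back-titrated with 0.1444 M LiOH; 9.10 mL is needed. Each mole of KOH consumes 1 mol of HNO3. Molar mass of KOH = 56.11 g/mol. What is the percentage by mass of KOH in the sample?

Total n(HNO3) added = 0.5477 x 0.05517 = 0.03022 mol.
n(LiOH) used = 0.1444 x 0.009100 = 0.001314 mol, which equals the excess n(HNO3).
So n(HNO3) consumed by the sample = 0.03022 - 0.001314 = 0.02890 mol.
n(KOH) = 0.02890 / 1 = 0.02890 mol.
mass KOH = 0.02890 x 56.11 = 1.622 g, so %KOH = 1.622/2.3886 x 100 = 67.9%.

67.9%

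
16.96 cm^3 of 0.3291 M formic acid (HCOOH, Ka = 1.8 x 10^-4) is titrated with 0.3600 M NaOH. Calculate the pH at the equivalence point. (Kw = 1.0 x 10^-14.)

n(HCOOH) = 0.3291 x 0.01696 = 0.005582 mol; V(NaOH) at equivalence = 0.005582/0.3600 = 0.01550 L.
At equivalence all the acid is converted to HCOO-; total volume = 0.01696 + 0.01550 = 0.03246 L, so [HCOO-] = 0.005582/0.03246 = 0.1719 M.
Kb = Kw/Ka = 1.0e-14 / 1.8 x 10^-4 = 5.56e-11.
[OH^-] = sqrt(Kb x [HCOO-]) = sqrt(5.56e-11 x 0.1719) = 3.09e-6 M.
pOH = 5.51, so pH = 14.00 - 5.51 = 8.49.

8.49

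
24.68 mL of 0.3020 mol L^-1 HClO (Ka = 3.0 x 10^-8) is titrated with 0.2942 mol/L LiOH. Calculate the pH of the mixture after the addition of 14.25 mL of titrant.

Initial n(HClO) = 0.3020 x 0.02468 = 0.007453 mol.
n(LiOH) added = 0.2942 x 0.01425 = 0.004192 mol, converting that many moles of HClO to ClO-.
Remaining n(HClO) = 0.003261 mol; n(ClO-) = 0.004192 mol.
By Henderson-Hasselbalch, pH = pKa + log([A^-]/[HA]) = 7.52 + log(0.004192/0.003261) = 7.52 + (+0.11) = 7.63.

7.63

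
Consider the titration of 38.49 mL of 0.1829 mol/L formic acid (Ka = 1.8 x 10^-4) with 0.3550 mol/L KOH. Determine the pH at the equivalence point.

8.41

n(HCOOH) = 0.1829 x 0.03849 = 0.007040 mol; V(KOH) at equivalence = 0.007040/0.3550 = 0.01983 L.
At equivalence all the acid is converted to HCOO-; total volume = 0.03849 + 0.01983 = 0.05832 L, so [HCOO-] = 0.007040/0.05832 = 0.1207 M.
Kb = Kw/Ka = 1.0e-14 / 1.8 x 10^-4 = 5.56e-11.
[OH^-] = sqrt(Kb x [HCOO-]) = sqrt(5.56e-11 x 0.1207) = 2.59e-6 M.
pOH = 5.59, so pH = 14.00 - 5.59 = 8.41.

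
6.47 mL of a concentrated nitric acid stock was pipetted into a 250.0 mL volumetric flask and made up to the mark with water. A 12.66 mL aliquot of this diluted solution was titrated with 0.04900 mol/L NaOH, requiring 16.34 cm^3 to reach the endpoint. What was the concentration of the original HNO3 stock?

n(NaOH) = 0.04900 x 0.01634 = 0.0008007 mol.
n(HNO3) in the aliquot = 0.0008007 mol.
[diluted HNO3] = 0.0008007 / 0.01266 = 0.06324 M.
Dilution factor = 250.0/6.470 = 38.64, so [stock] = 0.06324 x 38.64 = 2.44 M.

2.44 M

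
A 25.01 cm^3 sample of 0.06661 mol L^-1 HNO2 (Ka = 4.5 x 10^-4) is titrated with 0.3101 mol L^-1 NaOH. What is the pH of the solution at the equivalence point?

8.04

n(HNO2) = 0.06661 x 0.02501 = 0.001666 mol; V(NaOH) at equivalence = 0.001666/0.3101 = 0.005372 L.
At equivalence all the acid is converted to NO2-; total volume = 0.02501 + 0.005372 = 0.03038 L, so [NO2-] = 0.001666/0.03038 = 0.05483 M.
Kb = Kw/Ka = 1.0e-14 / 4.5 x 10^-4 = 2.22e-11.
[OH^-] = sqrt(Kb x [NO2-]) = sqrt(2.22e-11 x 0.05483) = 1.10e-6 M.
pOH = 5.96, so pH = 14.00 - 5.96 = 8.04.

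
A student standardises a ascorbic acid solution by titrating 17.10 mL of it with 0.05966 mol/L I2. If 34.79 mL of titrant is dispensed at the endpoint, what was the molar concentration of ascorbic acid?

0.121 M

n(I2) = 0.05966 x 0.03479 = 0.002076 mol.
From the balanced equation, 1 mol I2 reacts with 1 mol ascorbic acid, so n(ascorbic acid) = 0.002076 x 1/1 = 0.002076 mol.
[ascorbic acid] = 0.002076 / 0.01710 L = 0.121 M.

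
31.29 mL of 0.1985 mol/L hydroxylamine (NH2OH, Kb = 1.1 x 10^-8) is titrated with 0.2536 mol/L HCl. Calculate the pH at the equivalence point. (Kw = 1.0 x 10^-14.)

3.50

n(NH2OH) = 0.1985 x 0.03129 = 0.006211 mol; V(HCl) at equivalence = 0.006211/0.2536 = 0.02449 L.
At equivalence the base is fully converted to NH3OH+; total volume = 0.05578 L, so [NH3OH+] = 0.006211/0.05578 = 0.1113 M.
Ka(NH3OH+) = Kw/Kb = 1.0e-14 / 1.1 x 10^-8 = 9.09e-7.
[H^+] = sqrt(Ka x [NH3OH+]) = sqrt(9.09e-7 x 0.1113) = 0.000318 M.
pH = -log(0.000318) = 3.50.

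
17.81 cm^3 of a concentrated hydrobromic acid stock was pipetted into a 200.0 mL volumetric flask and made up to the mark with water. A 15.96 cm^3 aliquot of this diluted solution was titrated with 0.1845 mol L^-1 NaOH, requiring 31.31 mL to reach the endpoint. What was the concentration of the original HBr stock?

n(NaOH) = 0.1845 x 0.03131 = 0.005777 mol.
n(HBr) in the aliquot = 0.005777 mol.
[diluted HBr] = 0.005777 / 0.01596 = 0.3619 M.
Dilution factor = 200.0/17.81 = 11.23, so [stock] = 0.3619 x 11.23 = 4.06 M.

4.06 M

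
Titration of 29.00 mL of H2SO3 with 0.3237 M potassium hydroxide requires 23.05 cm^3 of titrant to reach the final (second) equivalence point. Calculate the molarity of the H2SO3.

0.129 M

n(KOH) = 0.3237 x 0.02305 = 0.007461 mol.
At the final (second) equivalence point, 2 mol OH^- react per mol H2SO3, so n(H2SO3) = 0.007461 / 2 = 0.003731 mol.
[H2SO3] = 0.003731 / 0.02900 L = 0.129 M.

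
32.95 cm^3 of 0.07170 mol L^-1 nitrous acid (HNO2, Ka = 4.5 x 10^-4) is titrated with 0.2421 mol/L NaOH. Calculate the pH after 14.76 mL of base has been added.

12.40

n(acid) = 0.07170 x 0.03295 = 0.002363 mol; n(NaOH) added = 0.2421 x 0.01476 = 0.003573 mol.
Base is in excess by 0.003573 - 0.002363 = 0.001211 mol in a total volume of 0.04771 L.
[OH^-] = 0.001211/0.04771 = 0.02538 M, so pOH = 1.60 and pH = 14.00 - 1.60 = 12.40.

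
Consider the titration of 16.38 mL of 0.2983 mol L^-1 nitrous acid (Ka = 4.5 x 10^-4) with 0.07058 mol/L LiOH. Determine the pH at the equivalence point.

8.05

n(HNO2) = 0.2983 x 0.01638 = 0.004886 mol; V(LiOH) at equivalence = 0.004886/0.07058 = 0.06923 L.
At equivalence all the acid is converted to NO2-; total volume = 0.01638 + 0.06923 = 0.08561 L, so [NO2-] = 0.004886/0.08561 = 0.05708 M.
Kb = Kw/Ka = 1.0e-14 / 4.5 x 10^-4 = 2.22e-11.
[OH^-] = sqrt(Kb x [NO2-]) = sqrt(2.22e-11 x 0.05708) = 1.13e-6 M.
pOH = 5.95, so pH = 14.00 - 5.95 = 8.05.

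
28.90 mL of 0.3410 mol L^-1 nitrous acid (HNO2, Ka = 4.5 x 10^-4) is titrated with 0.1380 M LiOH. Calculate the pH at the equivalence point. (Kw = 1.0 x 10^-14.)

8.17

n(HNO2) = 0.3410 x 0.02890 = 0.009855 mol; V(LiOH) at equivalence = 0.009855/0.1380 = 0.07141 L.
At equivalence all the acid is converted to NO2-; total volume = 0.02890 + 0.07141 = 0.1003 L, so [NO2-] = 0.009855/0.1003 = 0.09824 M.
Kb = Kw/Ka = 1.0e-14 / 4.5 x 10^-4 = 2.22e-11.
[OH^-] = sqrt(Kb x [NO2-]) = sqrt(2.22e-11 x 0.09824) = 1.48e-6 M.
pOH = 5.83, so pH = 14.00 - 5.83 = 8.17.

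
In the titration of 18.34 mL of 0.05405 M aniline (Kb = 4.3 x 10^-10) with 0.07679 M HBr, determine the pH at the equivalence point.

n(C6H5NH2) = 0.05405 x 0.01834 = 0.0009913 mol; V(HBr) at equivalence = 0.0009913/0.07679 = 0.01291 L.
At equivalence the base is fully converted to C6H5NH3+; total volume = 0.03125 L, so [C6H5NH3+] = 0.0009913/0.03125 = 0.03172 M.
Ka(C6H5NH3+) = Kw/Kb = 1.0e-14 / 4.3 x 10^-10 = 2.33e-5.
[H^+] = sqrt(Ka x [C6H5NH3+]) = sqrt(2.33e-5 x 0.03172) = 0.000859 M.
pH = -log(0.000859) = 3.07.

3.07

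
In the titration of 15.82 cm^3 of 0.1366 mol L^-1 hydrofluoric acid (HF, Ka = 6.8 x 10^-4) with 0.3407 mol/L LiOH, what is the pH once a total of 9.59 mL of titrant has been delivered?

n(acid) = 0.1366 x 0.01582 = 0.002161 mol; n(LiOH) added = 0.3407 x 0.009590 = 0.003267 mol.
Base is in excess by 0.003267 - 0.002161 = 0.001106 mol in a total volume of 0.02541 L.
[OH^-] = 0.001106/0.02541 = 0.04354 M, so pOH = 1.36 and pH = 14.00 - 1.36 = 12.64.

12.64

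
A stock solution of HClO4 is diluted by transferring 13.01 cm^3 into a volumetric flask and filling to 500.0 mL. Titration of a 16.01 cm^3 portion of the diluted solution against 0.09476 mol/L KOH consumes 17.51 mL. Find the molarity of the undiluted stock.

3.98 M

n(KOH) = 0.09476 x 0.01751 = 0.001659 mol.
n(HClO4) in the aliquot = 0.001659 mol.
[diluted HClO4] = 0.001659 / 0.01601 = 0.1036 M.
Dilution factor = 500.0/13.01 = 38.43, so [stock] = 0.1036 x 38.43 = 3.98 M.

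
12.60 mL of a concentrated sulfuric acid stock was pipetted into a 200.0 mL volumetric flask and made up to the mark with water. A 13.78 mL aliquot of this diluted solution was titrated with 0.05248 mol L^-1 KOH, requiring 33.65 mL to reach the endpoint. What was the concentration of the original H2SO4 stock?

1.02 M

n(KOH) = 0.05248 x 0.03365 = 0.001766 mol.
n(H2SO4) in the aliquot = 0.001766 x 1/2 = 0.0008830 mol.
[diluted H2SO4] = 0.0008830 / 0.01378 = 0.06408 M.
Dilution factor = 200.0/12.60 = 15.87, so [stock] = 0.06408 x 15.87 = 1.02 M.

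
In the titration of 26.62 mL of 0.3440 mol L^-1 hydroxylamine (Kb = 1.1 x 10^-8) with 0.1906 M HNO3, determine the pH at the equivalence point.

n(NH2OH) = 0.3440 x 0.02662 = 0.009157 mol; V(HNO3) at equivalence = 0.009157/0.1906 = 0.04804 L.
At equivalence the base is fully converted to NH3OH+; total volume = 0.07466 L, so [NH3OH+] = 0.009157/0.07466 = 0.1226 M.
Ka(NH3OH+) = Kw/Kb = 1.0e-14 / 1.1 x 10^-8 = 9.09e-7.
[H^+] = sqrt(Ka x [NH3OH+]) = sqrt(9.09e-7 x 0.1226) = 0.000334 M.
pH = -log(0.000334) = 3.48.

3.48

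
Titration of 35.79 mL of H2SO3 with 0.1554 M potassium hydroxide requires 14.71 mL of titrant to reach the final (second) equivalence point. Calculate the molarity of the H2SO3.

0.0319 M

n(KOH) = 0.1554 x 0.01471 = 0.002286 mol.
At the final (second) equivalence point, 2 mol OH^- react per mol H2SO3, so n(H2SO3) = 0.002286 / 2 = 0.001143 mol.
[H2SO3] = 0.001143 / 0.03579 L = 0.0319 M.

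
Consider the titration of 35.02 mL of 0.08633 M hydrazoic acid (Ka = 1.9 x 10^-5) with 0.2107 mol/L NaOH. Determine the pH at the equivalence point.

8.75

n(HN3) = 0.08633 x 0.03502 = 0.003023 mol; V(NaOH) at equivalence = 0.003023/0.2107 = 0.01435 L.
At equivalence all the acid is converted to N3-; total volume = 0.03502 + 0.01435 = 0.04937 L, so [N3-] = 0.003023/0.04937 = 0.06124 M.
Kb = Kw/Ka = 1.0e-14 / 1.9 x 10^-5 = 5.26e-10.
[OH^-] = sqrt(Kb x [N3-]) = sqrt(5.26e-10 x 0.06124) = 5.68e-6 M.
pOH = 5.25, so pH = 14.00 - 5.25 = 8.75.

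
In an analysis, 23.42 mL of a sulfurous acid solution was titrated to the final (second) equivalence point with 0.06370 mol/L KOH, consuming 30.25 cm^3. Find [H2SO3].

n(KOH) = 0.06370 x 0.03025 = 0.001927 mol.
At the final (second) equivalence point, 2 mol OH^- react per mol H2SO3, so n(H2SO3) = 0.001927 / 2 = 0.0009635 mol.
[H2SO3] = 0.0009635 / 0.02342 L = 0.0411 M.

0.0411 M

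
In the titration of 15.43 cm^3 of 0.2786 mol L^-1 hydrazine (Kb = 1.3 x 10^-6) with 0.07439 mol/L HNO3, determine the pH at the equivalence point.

4.67

n(N2H4) = 0.2786 x 0.01543 = 0.004299 mol; V(HNO3) at equivalence = 0.004299/0.07439 = 0.05779 L.
At equivalence the base is fully converted to N2H5+; total volume = 0.07322 L, so [N2H5+] = 0.004299/0.07322 = 0.05871 M.
Ka(N2H5+) = Kw/Kb = 1.0e-14 / 1.3 x 10^-6 = 7.69e-9.
[H^+] = sqrt(Ka x [N2H5+]) = sqrt(7.69e-9 x 0.05871) = 2.13e-5 M.
pH = -log(2.13e-5) = 4.67.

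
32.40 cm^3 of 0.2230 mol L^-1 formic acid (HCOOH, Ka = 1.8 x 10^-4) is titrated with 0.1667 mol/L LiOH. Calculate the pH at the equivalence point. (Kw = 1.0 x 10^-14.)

n(HCOOH) = 0.2230 x 0.03240 = 0.007225 mol; V(LiOH) at equivalence = 0.007225/0.1667 = 0.04334 L.
At equivalence all the acid is converted to HCOO-; total volume = 0.03240 + 0.04334 = 0.07574 L, so [HCOO-] = 0.007225/0.07574 = 0.09539 M.
Kb = Kw/Ka = 1.0e-14 / 1.8 x 10^-4 = 5.56e-11.
[OH^-] = sqrt(Kb x [HCOO-]) = sqrt(5.56e-11 x 0.09539) = 2.30e-6 M.
pOH = 5.64, so pH = 14.00 - 5.64 = 8.36.

8.36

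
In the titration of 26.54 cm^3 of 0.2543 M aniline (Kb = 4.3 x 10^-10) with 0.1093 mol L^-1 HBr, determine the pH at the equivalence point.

2.88

n(C6H5NH2) = 0.2543 x 0.02654 = 0.006749 mol; V(HBr) at equivalence = 0.006749/0.1093 = 0.06175 L.
At equivalence the base is fully converted to C6H5NH3+; total volume = 0.08829 L, so [C6H5NH3+] = 0.006749/0.08829 = 0.07644 M.
Ka(C6H5NH3+) = Kw/Kb = 1.0e-14 / 4.3 x 10^-10 = 2.33e-5.
[H^+] = sqrt(Ka x [C6H5NH3+]) = sqrt(2.33e-5 x 0.07644) = 0.00133 M.
pH = -log(0.00133) = 2.88.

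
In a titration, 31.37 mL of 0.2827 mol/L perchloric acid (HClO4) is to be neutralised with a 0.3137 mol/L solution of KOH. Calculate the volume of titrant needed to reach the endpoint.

28.3 mL

n(HClO4) = 0.2827 mol/L x 0.03137 L = 0.008868 mol.
At equivalence n(KOH) = n(HClO4) = 0.008868 mol.
V(KOH) = 0.008868 / 0.3137 = 0.02827 L = 28.3 mL.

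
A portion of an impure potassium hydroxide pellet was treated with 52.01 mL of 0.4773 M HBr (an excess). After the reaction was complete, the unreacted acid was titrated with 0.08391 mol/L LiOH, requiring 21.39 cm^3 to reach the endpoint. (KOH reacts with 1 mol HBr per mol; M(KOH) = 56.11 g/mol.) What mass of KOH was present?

Total n(HBr) added = 0.4773 x 0.05201 = 0.02482 mol.
n(LiOH) used = 0.08391 x 0.02139 = 0.001795 mol, which equals the excess n(HBr).
So n(HBr) consumed by the sample = 0.02482 - 0.001795 = 0.02303 mol.
n(KOH) = 0.02303 / 1 = 0.02303 mol.
mass = 0.02303 mol x 56.11 g/mol = 1.29 g.

1.29 g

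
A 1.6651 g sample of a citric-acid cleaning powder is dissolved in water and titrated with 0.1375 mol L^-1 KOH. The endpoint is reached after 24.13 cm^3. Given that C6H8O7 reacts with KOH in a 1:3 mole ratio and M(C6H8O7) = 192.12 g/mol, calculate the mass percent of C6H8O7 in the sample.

n(KOH) = 0.1375 x 0.02413 = 0.003318 mol.
n(C6H8O7) = 0.003318 / 3 = 0.001106 mol.
mass of C6H8O7 = 0.001106 x 192.12 = 0.2125 g.
% purity = 0.2125 / 1.6651 x 100 = 12.8%.

12.8%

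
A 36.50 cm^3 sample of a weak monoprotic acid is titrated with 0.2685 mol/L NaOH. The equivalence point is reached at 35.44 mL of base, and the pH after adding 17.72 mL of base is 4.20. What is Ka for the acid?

6.3 x 10^-5

17.72 mL is half of the equivalence volume, so this is the half-equivalence point where [HA] = [A^-].
At half-equivalence pH = pKa, so pKa = 4.20.
Ka = 10^(-4.20) = 6.3 x 10^-5.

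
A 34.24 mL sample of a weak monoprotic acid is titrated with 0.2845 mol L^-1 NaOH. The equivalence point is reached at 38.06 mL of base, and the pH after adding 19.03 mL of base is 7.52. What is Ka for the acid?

3.0 x 10^-8

19.03 mL is half of the equivalence volume, so this is the half-equivalence point where [HA] = [A^-].
At half-equivalence pH = pKa, so pKa = 7.52.
Ka = 10^(-7.52) = 3.0 x 10^-8.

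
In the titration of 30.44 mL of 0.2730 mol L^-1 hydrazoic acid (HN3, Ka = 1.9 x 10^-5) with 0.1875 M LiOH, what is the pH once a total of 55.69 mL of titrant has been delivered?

12.39

n(acid) = 0.2730 x 0.03044 = 0.008310 mol; n(LiOH) added = 0.1875 x 0.05569 = 0.01044 mol.
Base is in excess by 0.01044 - 0.008310 = 0.002132 mol in a total volume of 0.08613 L.
[OH^-] = 0.002132/0.08613 = 0.02475 M, so pOH = 1.61 and pH = 14.00 - 1.61 = 12.39.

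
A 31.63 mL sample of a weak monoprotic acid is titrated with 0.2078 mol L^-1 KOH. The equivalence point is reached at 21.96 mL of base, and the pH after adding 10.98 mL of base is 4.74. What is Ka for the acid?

1.8 x 10^-5

10.98 mL is half of the equivalence volume, so this is the half-equivalence point where [HA] = [A^-].
At half-equivalence pH = pKa, so pKa = 4.74.
Ka = 10^(-4.74) = 1.8 x 10^-5.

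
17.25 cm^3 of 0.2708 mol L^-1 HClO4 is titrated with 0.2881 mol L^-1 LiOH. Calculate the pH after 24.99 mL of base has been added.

12.78

n(acid) = 0.2708 x 0.01725 = 0.004671 mol; n(LiOH) added = 0.2881 x 0.02499 = 0.007200 mol.
Base is in excess by 0.007200 - 0.004671 = 0.002528 mol in a total volume of 0.04224 L.
[OH^-] = 0.002528/0.04224 = 0.05986 M, so pOH = 1.22 and pH = 14.00 - 1.22 = 12.78.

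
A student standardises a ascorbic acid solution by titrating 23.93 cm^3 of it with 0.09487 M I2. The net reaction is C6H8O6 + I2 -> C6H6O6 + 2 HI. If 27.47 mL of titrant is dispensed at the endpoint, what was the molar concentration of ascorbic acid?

n(I2) = 0.09487 x 0.02747 = 0.002606 mol.
From the balanced equation, 1 mol I2 reacts with 1 mol ascorbic acid, so n(ascorbic acid) = 0.002606 x 1/1 = 0.002606 mol.
[ascorbic acid] = 0.002606 / 0.02393 L = 0.109 M.

0.109 M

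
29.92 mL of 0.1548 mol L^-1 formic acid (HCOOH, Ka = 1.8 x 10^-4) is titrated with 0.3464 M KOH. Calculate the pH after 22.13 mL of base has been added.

12.77

n(acid) = 0.1548 x 0.02992 = 0.004632 mol; n(KOH) added = 0.3464 x 0.02213 = 0.007666 mol.
Base is in excess by 0.007666 - 0.004632 = 0.003034 mol in a total volume of 0.05205 L.
[OH^-] = 0.003034/0.05205 = 0.05829 M, so pOH = 1.23 and pH = 14.00 - 1.23 = 12.77.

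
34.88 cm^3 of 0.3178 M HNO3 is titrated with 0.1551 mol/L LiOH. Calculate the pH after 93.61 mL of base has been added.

n(acid) = 0.3178 x 0.03488 = 0.01108 mol; n(LiOH) added = 0.1551 x 0.09361 = 0.01452 mol.
Base is in excess by 0.01452 - 0.01108 = 0.003434 mol in a total volume of 0.1285 L.
[OH^-] = 0.003434/0.1285 = 0.02673 M, so pOH = 1.57 and pH = 14.00 - 1.57 = 12.43.

12.43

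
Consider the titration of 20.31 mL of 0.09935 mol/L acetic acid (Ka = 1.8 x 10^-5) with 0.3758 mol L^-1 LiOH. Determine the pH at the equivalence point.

8.82

n(CH3COOH) = 0.09935 x 0.02031 = 0.002018 mol; V(LiOH) at equivalence = 0.002018/0.3758 = 0.005369 L.
At equivalence all the acid is converted to CH3COO-; total volume = 0.02031 + 0.005369 = 0.02568 L, so [CH3COO-] = 0.002018/0.02568 = 0.07858 M.
Kb = Kw/Ka = 1.0e-14 / 1.8 x 10^-5 = 5.56e-10.
[OH^-] = sqrt(Kb x [CH3COO-]) = sqrt(5.56e-10 x 0.07858) = 6.61e-6 M.
pOH = 5.18, so pH = 14.00 - 5.18 = 8.82.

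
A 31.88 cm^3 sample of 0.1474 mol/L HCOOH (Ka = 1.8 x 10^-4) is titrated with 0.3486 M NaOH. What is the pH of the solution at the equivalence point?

8.38

n(HCOOH) = 0.1474 x 0.03188 = 0.004699 mol; V(NaOH) at equivalence = 0.004699/0.3486 = 0.01348 L.
At equivalence all the acid is converted to HCOO-; total volume = 0.03188 + 0.01348 = 0.04536 L, so [HCOO-] = 0.004699/0.04536 = 0.1036 M.
Kb = Kw/Ka = 1.0e-14 / 1.8 x 10^-4 = 5.56e-11.
[OH^-] = sqrt(Kb x [HCOO-]) = sqrt(5.56e-11 x 0.1036) = 2.40e-6 M.
pOH = 5.62, so pH = 14.00 - 5.62 = 8.38.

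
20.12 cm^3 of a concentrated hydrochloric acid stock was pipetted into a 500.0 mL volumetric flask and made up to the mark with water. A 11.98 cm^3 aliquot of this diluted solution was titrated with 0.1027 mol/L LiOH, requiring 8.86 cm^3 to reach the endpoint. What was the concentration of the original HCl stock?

n(LiOH) = 0.1027 x 0.008860 = 0.0009099 mol.
n(HCl) in the aliquot = 0.0009099 mol.
[diluted HCl] = 0.0009099 / 0.01198 = 0.07595 M.
Dilution factor = 500.0/20.12 = 24.85, so [stock] = 0.07595 x 24.85 = 1.89 M.

1.89 M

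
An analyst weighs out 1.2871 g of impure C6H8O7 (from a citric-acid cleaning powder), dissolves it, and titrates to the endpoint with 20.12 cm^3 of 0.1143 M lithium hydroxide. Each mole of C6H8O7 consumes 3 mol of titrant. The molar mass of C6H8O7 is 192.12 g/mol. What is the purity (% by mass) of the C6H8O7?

n(LiOH) = 0.1143 x 0.02012 = 0.002300 mol.
n(C6H8O7) = 0.002300 / 3 = 0.0007666 mol.
mass of C6H8O7 = 0.0007666 x 192.12 = 0.1473 g.
% purity = 0.1473 / 1.2871 x 100 = 11.4%.

11.4%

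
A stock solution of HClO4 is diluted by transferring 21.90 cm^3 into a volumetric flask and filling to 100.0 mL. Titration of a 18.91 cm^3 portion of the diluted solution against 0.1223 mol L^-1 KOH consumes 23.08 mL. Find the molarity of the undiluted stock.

0.682 M

n(KOH) = 0.1223 x 0.02308 = 0.002823 mol.
n(HClO4) in the aliquot = 0.002823 mol.
[diluted HClO4] = 0.002823 / 0.01891 = 0.1493 M.
Dilution factor = 100.0/21.90 = 4.566, so [stock] = 0.1493 x 4.566 = 0.682 M.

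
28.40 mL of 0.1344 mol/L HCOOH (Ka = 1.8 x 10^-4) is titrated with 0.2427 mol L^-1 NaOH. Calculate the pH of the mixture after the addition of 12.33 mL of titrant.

4.30

Initial n(HCOOH) = 0.1344 x 0.02840 = 0.003817 mol.
n(NaOH) added = 0.2427 x 0.01233 = 0.002992 mol, converting that many moles of HCOOH to HCOO-.
Remaining n(HCOOH) = 0.0008245 mol; n(HCOO-) = 0.002992 mol.
By Henderson-Hasselbalch, pH = pKa + log([A^-]/[HA]) = 3.74 + log(0.002992/0.0008245) = 3.74 + (+0.56) = 4.30.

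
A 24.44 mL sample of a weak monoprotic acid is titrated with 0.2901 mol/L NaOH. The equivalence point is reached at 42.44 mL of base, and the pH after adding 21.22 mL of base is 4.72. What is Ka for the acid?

1.9 x 10^-5

21.22 mL is half of the equivalence volume, so this is the half-equivalence point where [HA] = [A^-].
At half-equivalence pH = pKa, so pKa = 4.72.
Ka = 10^(-4.72) = 1.9 x 10^-5.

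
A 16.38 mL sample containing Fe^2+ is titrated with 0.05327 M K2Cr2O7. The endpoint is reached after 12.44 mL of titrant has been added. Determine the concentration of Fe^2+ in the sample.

0.243 M

n(K2Cr2O7) = 0.05327 x 0.01244 = 0.0006627 mol.
From the balanced equation, 1 mol K2Cr2O7 reacts with 6 mol Fe^2+, so n(Fe^2+) = 0.0006627 x 6/1 = 0.003976 mol.
[Fe^2+] = 0.003976 / 0.01638 L = 0.243 M.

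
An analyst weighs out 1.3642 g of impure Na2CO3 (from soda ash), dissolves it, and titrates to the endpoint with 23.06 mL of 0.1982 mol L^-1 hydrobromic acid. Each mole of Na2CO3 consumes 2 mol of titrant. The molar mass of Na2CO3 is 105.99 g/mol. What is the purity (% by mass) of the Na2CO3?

n(HBr) = 0.1982 x 0.02306 = 0.004570 mol.
n(Na2CO3) = 0.004570 / 2 = 0.002285 mol.
mass of Na2CO3 = 0.002285 x 105.99 = 0.2422 g.
% purity = 0.2422 / 1.3642 x 100 = 17.8%.

17.8%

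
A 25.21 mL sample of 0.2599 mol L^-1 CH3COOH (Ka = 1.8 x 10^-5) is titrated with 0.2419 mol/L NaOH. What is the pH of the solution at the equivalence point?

n(CH3COOH) = 0.2599 x 0.02521 = 0.006552 mol; V(NaOH) at equivalence = 0.006552/0.2419 = 0.02709 L.
At equivalence all the acid is converted to CH3COO-; total volume = 0.02521 + 0.02709 = 0.05230 L, so [CH3COO-] = 0.006552/0.05230 = 0.1253 M.
Kb = Kw/Ka = 1.0e-14 / 1.8 x 10^-5 = 5.56e-10.
[OH^-] = sqrt(Kb x [CH3COO-]) = sqrt(5.56e-10 x 0.1253) = 8.34e-6 M.
pOH = 5.08, so pH = 14.00 - 5.08 = 8.92.

8.92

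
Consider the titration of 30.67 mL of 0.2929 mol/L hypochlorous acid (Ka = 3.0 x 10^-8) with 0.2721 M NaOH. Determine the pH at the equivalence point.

n(HClO) = 0.2929 x 0.03067 = 0.008983 mol; V(NaOH) at equivalence = 0.008983/0.2721 = 0.03301 L.
At equivalence all the acid is converted to ClO-; total volume = 0.03067 + 0.03301 = 0.06368 L, so [ClO-] = 0.008983/0.06368 = 0.1411 M.
Kb = Kw/Ka = 1.0e-14 / 3.0 x 10^-8 = 3.33e-7.
[OH^-] = sqrt(Kb x [ClO-]) = sqrt(3.33e-7 x 0.1411) = 0.000217 M.
pOH = 3.66, so pH = 14.00 - 3.66 = 10.34.

10.34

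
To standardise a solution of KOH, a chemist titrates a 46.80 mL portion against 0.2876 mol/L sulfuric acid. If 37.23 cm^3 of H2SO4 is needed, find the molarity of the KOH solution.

n(H2SO4) delivered = 0.2876 x 0.03723 = 0.01071 mol.
The reaction is 2 KOH + 1 H2SO4, so n(KOH) = 0.01071 x 2/1 = 0.02141 mol.
[KOH] = 0.02141 mol / 0.04680 L = 0.458 M.

0.458 M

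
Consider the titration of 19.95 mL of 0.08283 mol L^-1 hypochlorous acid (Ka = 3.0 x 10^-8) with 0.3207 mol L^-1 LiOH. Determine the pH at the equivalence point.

10.17

n(HClO) = 0.08283 x 0.01995 = 0.001652 mol; V(LiOH) at equivalence = 0.001652/0.3207 = 0.005153 L.
At equivalence all the acid is converted to ClO-; total volume = 0.01995 + 0.005153 = 0.02510 L, so [ClO-] = 0.001652/0.02510 = 0.06583 M.
Kb = Kw/Ka = 1.0e-14 / 3.0 x 10^-8 = 3.33e-7.
[OH^-] = sqrt(Kb x [ClO-]) = sqrt(3.33e-7 x 0.06583) = 0.000148 M.
pOH = 3.83, so pH = 14.00 - 3.83 = 10.17.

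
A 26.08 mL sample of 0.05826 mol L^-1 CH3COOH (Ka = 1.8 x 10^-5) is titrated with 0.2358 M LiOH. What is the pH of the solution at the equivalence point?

8.71

n(CH3COOH) = 0.05826 x 0.02608 = 0.001519 mol; V(LiOH) at equivalence = 0.001519/0.2358 = 0.006444 L.
At equivalence all the acid is converted to CH3COO-; total volume = 0.02608 + 0.006444 = 0.03252 L, so [CH3COO-] = 0.001519/0.03252 = 0.04672 M.
Kb = Kw/Ka = 1.0e-14 / 1.8 x 10^-5 = 5.56e-10.
[OH^-] = sqrt(Kb x [CH3COO-]) = sqrt(5.56e-10 x 0.04672) = 5.09e-6 M.
pOH = 5.29, so pH = 14.00 - 5.29 = 8.71.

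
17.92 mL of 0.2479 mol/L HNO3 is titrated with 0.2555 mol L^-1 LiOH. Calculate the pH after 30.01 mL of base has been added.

12.83

n(acid) = 0.2479 x 0.01792 = 0.004442 mol; n(LiOH) added = 0.2555 x 0.03001 = 0.007668 mol.
Base is in excess by 0.007668 - 0.004442 = 0.003225 mol in a total volume of 0.04793 L.
[OH^-] = 0.003225/0.04793 = 0.06729 M, so pOH = 1.17 and pH = 14.00 - 1.17 = 12.83.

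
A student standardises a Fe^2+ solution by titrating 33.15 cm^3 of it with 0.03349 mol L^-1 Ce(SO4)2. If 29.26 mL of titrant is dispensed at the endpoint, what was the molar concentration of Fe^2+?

n(Ce(SO4)2) = 0.03349 x 0.02926 = 0.0009799 mol.
From the balanced equation, 1 mol Ce(SO4)2 reacts with 1 mol Fe^2+, so n(Fe^2+) = 0.0009799 x 1/1 = 0.0009799 mol.
[Fe^2+] = 0.0009799 / 0.03315 L = 0.0296 M.

0.0296 M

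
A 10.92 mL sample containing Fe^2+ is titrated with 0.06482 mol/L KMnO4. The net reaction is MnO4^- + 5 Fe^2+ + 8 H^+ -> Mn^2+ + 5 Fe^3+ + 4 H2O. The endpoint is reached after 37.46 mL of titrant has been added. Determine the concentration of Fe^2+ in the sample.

n(KMnO4) = 0.06482 x 0.03746 = 0.002428 mol.
From the balanced equation, 1 mol KMnO4 reacts with 5 mol Fe^2+, so n(Fe^2+) = 0.002428 x 5/1 = 0.01214 mol.
[Fe^2+] = 0.01214 / 0.01092 L = 1.11 M.

1.11 M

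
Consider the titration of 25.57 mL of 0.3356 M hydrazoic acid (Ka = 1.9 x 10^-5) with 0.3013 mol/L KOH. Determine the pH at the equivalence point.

8.96

n(HN3) = 0.3356 x 0.02557 = 0.008581 mol; V(KOH) at equivalence = 0.008581/0.3013 = 0.02848 L.
At equivalence all the acid is converted to N3-; total volume = 0.02557 + 0.02848 = 0.05405 L, so [N3-] = 0.008581/0.05405 = 0.1588 M.
Kb = Kw/Ka = 1.0e-14 / 1.9 x 10^-5 = 5.26e-10.
[OH^-] = sqrt(Kb x [N3-]) = sqrt(5.26e-10 x 0.1588) = 9.14e-6 M.
pOH = 5.04, so pH = 14.00 - 5.04 = 8.96.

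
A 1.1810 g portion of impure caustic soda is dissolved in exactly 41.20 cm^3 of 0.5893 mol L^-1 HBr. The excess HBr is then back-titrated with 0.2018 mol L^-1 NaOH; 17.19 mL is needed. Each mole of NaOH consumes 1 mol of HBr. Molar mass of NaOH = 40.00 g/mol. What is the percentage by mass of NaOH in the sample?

Total n(HBr) added = 0.5893 x 0.04120 = 0.02428 mol.
n(NaOH) used = 0.2018 x 0.01719 = 0.003469 mol, which equals the excess n(HBr).
So n(HBr) consumed by the sample = 0.02428 - 0.003469 = 0.02081 mol.
n(NaOH) = 0.02081 / 1 = 0.02081 mol.
mass NaOH = 0.02081 x 40.00 = 0.8324 g, so %NaOH = 0.8324/1.1810 x 100 = 70.5%.

70.5%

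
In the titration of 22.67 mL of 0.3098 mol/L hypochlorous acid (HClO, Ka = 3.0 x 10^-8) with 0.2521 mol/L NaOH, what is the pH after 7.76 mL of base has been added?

Initial n(HClO) = 0.3098 x 0.02267 = 0.007023 mol.
n(NaOH) added = 0.2521 x 0.007760 = 0.001956 mol, converting that many moles of HClO to ClO-.
Remaining n(HClO) = 0.005067 mol; n(ClO-) = 0.001956 mol.
By Henderson-Hasselbalch, pH = pKa + log([A^-]/[HA]) = 7.52 + log(0.001956/0.005067) = 7.52 + (-0.41) = 7.11.

7.11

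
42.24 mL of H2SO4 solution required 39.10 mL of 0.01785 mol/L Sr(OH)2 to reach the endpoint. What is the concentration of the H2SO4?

0.0165 M

n(Sr(OH)2) delivered = 0.01785 x 0.03910 = 0.0006979 mol.
For a 1:1 reaction, n(H2SO4) = 0.0006979 mol.
[H2SO4] = 0.0006979 mol / 0.04224 L = 0.0165 M.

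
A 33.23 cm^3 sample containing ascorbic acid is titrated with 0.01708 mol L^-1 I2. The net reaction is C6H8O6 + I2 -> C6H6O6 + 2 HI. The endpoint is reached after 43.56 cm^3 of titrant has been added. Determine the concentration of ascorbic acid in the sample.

0.0224 M

n(I2) = 0.01708 x 0.04356 = 0.0007440 mol.
From the balanced equation, 1 mol I2 reacts with 1 mol ascorbic acid, so n(ascorbic acid) = 0.0007440 x 1/1 = 0.0007440 mol.
[ascorbic acid] = 0.0007440 / 0.03323 L = 0.0224 M.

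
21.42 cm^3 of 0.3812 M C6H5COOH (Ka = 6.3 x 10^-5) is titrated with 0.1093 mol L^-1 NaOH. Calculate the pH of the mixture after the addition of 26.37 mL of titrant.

Initial n(C6H5COOH) = 0.3812 x 0.02142 = 0.008165 mol.
n(NaOH) added = 0.1093 x 0.02637 = 0.002882 mol, converting that many moles of C6H5COOH to C6H5COO-.
Remaining n(C6H5COOH) = 0.005283 mol; n(C6H5COO-) = 0.002882 mol.
By Henderson-Hasselbalch, pH = pKa + log([A^-]/[HA]) = 4.20 + log(0.002882/0.005283) = 4.20 + (-0.26) = 3.94.

3.94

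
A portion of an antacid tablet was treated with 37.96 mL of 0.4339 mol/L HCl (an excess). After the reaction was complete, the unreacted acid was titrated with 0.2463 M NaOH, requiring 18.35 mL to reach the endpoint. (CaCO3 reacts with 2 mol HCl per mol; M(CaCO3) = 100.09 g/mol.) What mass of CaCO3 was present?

Total n(HCl) added = 0.4339 x 0.03796 = 0.01647 mol.
n(NaOH) used = 0.2463 x 0.01835 = 0.004520 mol, which equals the excess n(HCl).
So n(HCl) consumed by the sample = 0.01647 - 0.004520 = 0.01195 mol.
n(CaCO3) = 0.01195 / 2 = 0.005976 mol.
mass = 0.005976 mol x 100.09 g/mol = 0.598 g.

0.598 g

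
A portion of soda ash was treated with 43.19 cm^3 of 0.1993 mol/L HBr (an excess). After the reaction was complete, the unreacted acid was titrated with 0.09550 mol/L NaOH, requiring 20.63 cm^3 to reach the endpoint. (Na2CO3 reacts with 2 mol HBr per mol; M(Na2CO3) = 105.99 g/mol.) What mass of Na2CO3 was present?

0.352 g

Total n(HBr) added = 0.1993 x 0.04319 = 0.008608 mol.
n(NaOH) used = 0.09550 x 0.02063 = 0.001970 mol, which equals the excess n(HBr).
So n(HBr) consumed by the sample = 0.008608 - 0.001970 = 0.006638 mol.
n(Na2CO3) = 0.006638 / 2 = 0.003319 mol.
mass = 0.003319 mol x 105.99 g/mol = 0.352 g.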